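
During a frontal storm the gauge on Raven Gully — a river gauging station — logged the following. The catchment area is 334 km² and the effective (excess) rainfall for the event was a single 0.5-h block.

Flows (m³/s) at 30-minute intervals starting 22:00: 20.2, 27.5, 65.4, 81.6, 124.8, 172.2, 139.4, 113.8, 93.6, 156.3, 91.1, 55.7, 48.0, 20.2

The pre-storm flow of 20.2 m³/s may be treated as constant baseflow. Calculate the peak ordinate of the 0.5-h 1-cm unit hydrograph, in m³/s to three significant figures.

U_p ≈ 304 m³/s

Direct runoff: 0.0, 7.3, 45.2, 61.4, 104.6, 152.0, 119.2, 93.6, 73.4, 136.1, 70.9, 35.5, 27.8, 0.0 m³/s; ΣQ_DR = 927.0 m³/s, peak = 152.0 m³/s.
Runoff depth d = ΣQ_DR·Δt / A = 927.0 × 1800 / (334 km²) = 4.996 mm.
The 1-cm UH is the DRH scaled by (10 mm)/d, so U_p = 152.0 × 10/4.996 = 304 m³/s.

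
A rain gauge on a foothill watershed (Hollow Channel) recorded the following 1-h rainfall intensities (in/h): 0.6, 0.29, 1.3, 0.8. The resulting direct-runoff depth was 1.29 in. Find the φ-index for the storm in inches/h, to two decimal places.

φ ≈ 0.47 in/h

Only the 3 blocks with intensity above φ contribute runoff: 0.6, 1.3, 0.8 in/h.
Σ(I−φ)·Δt = d  ⇒  (0.6+1.3+0.8 − 3φ)·1 = 1.29
φ = (2.700 − 1.29/1) / 3 = 0.47 in/h.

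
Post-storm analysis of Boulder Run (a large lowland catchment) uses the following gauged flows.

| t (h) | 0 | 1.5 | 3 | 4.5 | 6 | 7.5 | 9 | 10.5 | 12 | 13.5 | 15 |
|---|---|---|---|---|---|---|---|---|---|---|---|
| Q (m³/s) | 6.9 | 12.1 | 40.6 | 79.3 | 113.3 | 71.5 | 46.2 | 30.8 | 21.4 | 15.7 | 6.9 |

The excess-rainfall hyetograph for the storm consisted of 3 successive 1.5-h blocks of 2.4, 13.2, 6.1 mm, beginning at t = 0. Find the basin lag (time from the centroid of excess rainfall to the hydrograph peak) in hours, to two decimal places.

Centroid of excess rainfall: t_c = Σ P_i·t̄_i / ΣP_i = 2.5058 h (block centres at 0.75, 2.25, 3.75 h).
Hydrograph peak occurs at t = 6 h, so basin lag t_L = 6 − 2.5058 = 3.49 h.

t_L ≈ 3.49 h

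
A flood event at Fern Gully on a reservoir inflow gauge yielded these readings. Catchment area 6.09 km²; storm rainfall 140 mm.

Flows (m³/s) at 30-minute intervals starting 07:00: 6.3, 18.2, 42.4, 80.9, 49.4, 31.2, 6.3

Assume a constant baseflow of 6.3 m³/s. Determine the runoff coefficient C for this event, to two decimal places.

ΣQ_DR = 190.6 m³/s; V = ΣQ_DR·Δt = 3.431 × 10^5 m³.
Runoff depth d = V / A = 56.33 mm.
C = d / P = 56.33 / 140 = 0.40.

C ≈ 0.40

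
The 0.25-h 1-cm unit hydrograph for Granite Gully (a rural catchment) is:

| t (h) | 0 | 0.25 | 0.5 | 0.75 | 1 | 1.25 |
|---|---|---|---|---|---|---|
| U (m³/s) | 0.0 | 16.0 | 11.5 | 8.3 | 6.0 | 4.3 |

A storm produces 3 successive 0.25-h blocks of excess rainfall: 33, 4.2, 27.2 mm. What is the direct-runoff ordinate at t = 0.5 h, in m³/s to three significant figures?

Q ≈ 44.7 m³/s

By discrete convolution, Q_j = Σ (P_i / 10 mm) · U_{j−i}.
At t = 0.5 h (j=2): Q = (33/10)·11.5 + (4.2/10)·16.0 + (27.2/10)·0.0 = 44.7 m³/s.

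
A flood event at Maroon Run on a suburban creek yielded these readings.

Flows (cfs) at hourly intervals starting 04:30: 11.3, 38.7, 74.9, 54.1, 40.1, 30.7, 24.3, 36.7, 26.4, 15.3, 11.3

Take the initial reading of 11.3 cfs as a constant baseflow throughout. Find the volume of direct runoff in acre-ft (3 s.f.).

V ≈ 19.8 acre-ft

Direct-runoff ordinates (Q − Q_b): 0.0, 27.4, 63.6, 42.8, 28.8, 19.4, 13.0, 25.4, 15.1, 4.0, 0.0 cfs.
ΣQ_DR = 239.5 cfs.
With Δt = 1 h = 3600 s, V = ΣQ_DR · Δt = 239.5 × 3600 = 8.62 × 10^5 ft³ = 19.8 acre-ft.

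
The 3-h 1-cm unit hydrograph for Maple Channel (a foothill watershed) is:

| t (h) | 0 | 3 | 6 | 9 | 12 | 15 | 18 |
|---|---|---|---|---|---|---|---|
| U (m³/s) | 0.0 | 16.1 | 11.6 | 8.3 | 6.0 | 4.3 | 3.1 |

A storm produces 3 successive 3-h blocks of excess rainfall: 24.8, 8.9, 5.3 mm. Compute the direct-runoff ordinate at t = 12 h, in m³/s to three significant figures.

By discrete convolution, Q_j = Σ (P_i / 10 mm) · U_{j−i}.
At t = 12 h (j=4): Q = (24.8/10)·6.0 + (8.9/10)·8.3 + (5.3/10)·11.6 = 28.4 m³/s.

Q ≈ 28.4 m³/s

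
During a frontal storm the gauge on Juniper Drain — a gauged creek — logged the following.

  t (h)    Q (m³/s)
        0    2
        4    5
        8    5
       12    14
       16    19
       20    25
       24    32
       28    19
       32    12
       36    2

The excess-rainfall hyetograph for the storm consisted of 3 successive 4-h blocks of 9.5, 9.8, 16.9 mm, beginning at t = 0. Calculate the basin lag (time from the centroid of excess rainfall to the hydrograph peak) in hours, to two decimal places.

t_L ≈ 17.18 h

Centroid of excess rainfall: t_c = Σ P_i·t̄_i / ΣP_i = 6.8177 h (block centres at 2, 6, 10 h).
Hydrograph peak occurs at t = 24 h, so basin lag t_L = 24 − 6.8177 = 17.18 h.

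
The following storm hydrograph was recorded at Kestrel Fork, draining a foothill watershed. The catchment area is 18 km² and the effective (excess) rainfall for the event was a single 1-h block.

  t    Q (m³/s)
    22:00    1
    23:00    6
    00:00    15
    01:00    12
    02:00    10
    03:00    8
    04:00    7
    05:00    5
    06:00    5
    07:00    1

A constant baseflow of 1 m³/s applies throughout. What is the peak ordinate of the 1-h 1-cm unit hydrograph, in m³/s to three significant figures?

U_p ≈ 11.7 m³/s

Direct runoff: 0.0, 5.0, 14.0, 11.0, 9.0, 7.0, 6.0, 4.0, 4.0, 0.0 m³/s; ΣQ_DR = 60.00 m³/s, peak = 14.0 m³/s.
Runoff depth d = ΣQ_DR·Δt / A = 60.00 × 3600 / (18 km²) = 12.00 mm.
The 1-cm UH is the DRH scaled by (10 mm)/d, so U_p = 14.0 × 10/12.00 = 11.7 m³/s.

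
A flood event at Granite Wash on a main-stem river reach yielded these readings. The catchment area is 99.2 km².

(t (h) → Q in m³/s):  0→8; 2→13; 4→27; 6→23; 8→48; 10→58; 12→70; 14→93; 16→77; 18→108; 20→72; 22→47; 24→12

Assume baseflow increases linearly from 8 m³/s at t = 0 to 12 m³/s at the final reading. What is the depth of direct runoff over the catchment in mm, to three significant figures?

Direct runoff: 0.00, 4.67, 18.33, 14.00, 38.67, 48.33, 60.00, 82.67, 66.33, 97.00, 60.67, 35.33, 0.00 m³/s; ΣQ_DR = 526.0 m³/s.
V = ΣQ_DR · Δt = 526.0 × 7200 s = 3.787 × 10^6 m³.
Over A = 99.2 km², depth = V / A = 38.2 mm.

d ≈ 38.2 mm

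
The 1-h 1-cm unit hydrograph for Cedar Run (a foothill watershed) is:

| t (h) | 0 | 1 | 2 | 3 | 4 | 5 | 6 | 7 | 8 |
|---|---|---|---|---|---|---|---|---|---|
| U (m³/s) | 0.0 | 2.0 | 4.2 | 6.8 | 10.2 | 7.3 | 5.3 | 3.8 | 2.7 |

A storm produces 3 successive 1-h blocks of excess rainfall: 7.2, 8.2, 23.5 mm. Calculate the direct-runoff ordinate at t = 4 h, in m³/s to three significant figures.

Q ≈ 22.8 m³/s

By discrete convolution, Q_j = Σ (P_i / 10 mm) · U_{j−i}.
At t = 4 h (j=4): Q = (7.2/10)·10.2 + (8.2/10)·6.8 + (23.5/10)·4.2 = 22.8 m³/s.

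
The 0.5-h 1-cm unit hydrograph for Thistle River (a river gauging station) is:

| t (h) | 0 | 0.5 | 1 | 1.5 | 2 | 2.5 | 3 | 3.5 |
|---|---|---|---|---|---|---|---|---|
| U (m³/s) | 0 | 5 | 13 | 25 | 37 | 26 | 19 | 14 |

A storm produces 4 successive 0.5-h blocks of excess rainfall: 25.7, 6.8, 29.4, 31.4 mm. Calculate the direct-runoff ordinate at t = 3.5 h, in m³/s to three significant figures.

By discrete convolution, Q_j = Σ (P_i / 10 mm) · U_{j−i}.
At t = 3.5 h (j=7): Q = (25.7/10)·14 + (6.8/10)·19 + (29.4/10)·26 + (31.4/10)·37 = 242 m³/s.

Q ≈ 242 m³/s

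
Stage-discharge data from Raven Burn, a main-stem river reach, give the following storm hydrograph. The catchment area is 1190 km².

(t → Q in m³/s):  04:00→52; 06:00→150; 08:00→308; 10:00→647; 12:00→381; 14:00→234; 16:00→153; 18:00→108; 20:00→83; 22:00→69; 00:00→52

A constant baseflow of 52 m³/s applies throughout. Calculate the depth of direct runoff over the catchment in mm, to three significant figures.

Direct runoff: 0.0, 98.0, 256.0, 595.0, 329.0, 182.0, 101.0, 56.0, 31.0, 17.0, 0.0 m³/s; ΣQ_DR = 1665 m³/s.
V = ΣQ_DR · Δt = 1665 × 7200 s = 1.199 × 10^7 m³.
Over A = 1190 km², depth = V / A = 10.1 mm.

d ≈ 10.1 mm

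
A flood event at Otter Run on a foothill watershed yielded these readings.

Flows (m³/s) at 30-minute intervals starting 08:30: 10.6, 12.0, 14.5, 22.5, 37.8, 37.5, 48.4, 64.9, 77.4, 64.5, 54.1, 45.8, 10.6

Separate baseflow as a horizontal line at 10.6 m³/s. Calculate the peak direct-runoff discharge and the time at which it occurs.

Q_p = 66.8 m³/s at t = 12:30

Subtracting baseflow gives direct-runoff ordinates: 0.0, 1.4, 3.9, 11.9, 27.2, 26.9, 37.8, 54.3, 66.8, 53.9, 43.5, 35.2, 0.0 m³/s.
The maximum is 66.8 m³/s, occurring at the reading for t = 12:30.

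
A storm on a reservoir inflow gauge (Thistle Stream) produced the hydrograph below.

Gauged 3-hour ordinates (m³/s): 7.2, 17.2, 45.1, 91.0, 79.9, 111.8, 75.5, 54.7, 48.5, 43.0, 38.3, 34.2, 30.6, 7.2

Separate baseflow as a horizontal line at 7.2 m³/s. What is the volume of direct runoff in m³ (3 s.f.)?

Direct-runoff ordinates (Q − Q_b): 0.0, 10.0, 37.9, 83.8, 72.7, 104.6, 68.3, 47.5, 41.3, 35.8, 31.1, 27.0, 23.4, 0.0 m³/s.
ΣQ_DR = 583.4 m³/s.
With Δt = 3 h = 10800 s, V = ΣQ_DR · Δt = 583.4 × 10800 = 6.30 × 10^6 m³.

V ≈ 6.30 × 10^6 m³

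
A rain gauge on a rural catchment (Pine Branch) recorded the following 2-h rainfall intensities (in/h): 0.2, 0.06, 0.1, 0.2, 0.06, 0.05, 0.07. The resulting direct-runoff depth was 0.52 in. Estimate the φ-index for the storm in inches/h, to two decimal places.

Only the 3 blocks with intensity above φ contribute runoff: 0.2, 0.1, 0.2 in/h.
Σ(I−φ)·Δt = d  ⇒  (0.2+0.1+0.2 − 3φ)·2 = 0.52
φ = (0.5000 − 0.52/2) / 3 = 0.08 in/h.

φ ≈ 0.08 in/h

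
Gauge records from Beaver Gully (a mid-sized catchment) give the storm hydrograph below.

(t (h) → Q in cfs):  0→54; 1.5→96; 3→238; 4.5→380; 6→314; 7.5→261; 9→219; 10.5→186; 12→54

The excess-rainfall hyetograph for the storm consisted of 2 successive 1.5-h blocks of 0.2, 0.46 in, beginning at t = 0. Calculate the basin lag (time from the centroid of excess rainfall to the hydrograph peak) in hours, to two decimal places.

Centroid of excess rainfall: t_c = Σ P_i·t̄_i / ΣP_i = 1.7955 h (block centres at 0.75, 2.25 h).
Hydrograph peak occurs at t = 4.5 h, so basin lag t_L = 4.5 − 1.7955 = 2.70 h.

t_L ≈ 2.70 h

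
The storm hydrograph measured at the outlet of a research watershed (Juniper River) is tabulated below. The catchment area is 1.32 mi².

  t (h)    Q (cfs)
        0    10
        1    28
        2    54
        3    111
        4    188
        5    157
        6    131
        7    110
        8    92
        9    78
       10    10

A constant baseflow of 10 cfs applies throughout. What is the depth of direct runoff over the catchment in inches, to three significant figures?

d ≈ 1.01 in

Direct runoff: 0.0, 18.0, 44.0, 101.0, 178.0, 147.0, 121.0, 100.0, 82.0, 68.0, 0.0 cfs; ΣQ_DR = 859.0 cfs.
V = ΣQ_DR · Δt = 859.0 × 3600 s = 3.092 × 10^6 ft³.
Over A = 1.32 mi², depth = V / A = 1.01 in.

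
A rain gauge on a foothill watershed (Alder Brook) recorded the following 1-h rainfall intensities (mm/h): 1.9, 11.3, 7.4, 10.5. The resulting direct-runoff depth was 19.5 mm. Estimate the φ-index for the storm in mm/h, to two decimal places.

Only the 3 blocks with intensity above φ contribute runoff: 11.3, 7.4, 10.5 mm/h.
Σ(I−φ)·Δt = d  ⇒  (11.3+7.4+10.5 − 3φ)·1 = 19.5
φ = (29.20 − 19.5/1) / 3 = 3.23 mm/h.

φ ≈ 3.23 mm/h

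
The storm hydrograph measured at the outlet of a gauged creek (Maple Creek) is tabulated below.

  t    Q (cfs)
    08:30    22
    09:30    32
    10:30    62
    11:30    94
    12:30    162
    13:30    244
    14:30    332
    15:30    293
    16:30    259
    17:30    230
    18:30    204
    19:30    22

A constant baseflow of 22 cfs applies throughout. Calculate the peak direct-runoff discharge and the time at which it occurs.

Subtracting baseflow gives direct-runoff ordinates: 0.0, 10.0, 40.0, 72.0, 140.0, 222.0, 310.0, 271.0, 237.0, 208.0, 182.0, 0.0 cfs.
The maximum is 310.0 cfs, occurring at the reading for t = 14:30.

Q_p = 310.0 cfs at t = 14:30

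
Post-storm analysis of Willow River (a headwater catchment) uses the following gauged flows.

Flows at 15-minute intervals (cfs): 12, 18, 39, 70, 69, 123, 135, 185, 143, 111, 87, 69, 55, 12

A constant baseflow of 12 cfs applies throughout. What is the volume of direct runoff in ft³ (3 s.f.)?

V ≈ 8.64 × 10^5 ft³

Direct-runoff ordinates (Q − Q_b): 0.0, 6.0, 27.0, 58.0, 57.0, 111.0, 123.0, 173.0, 131.0, 99.0, 75.0, 57.0, 43.0, 0.0 cfs.
ΣQ_DR = 960.0 cfs.
With Δt = 0.25 h = 900 s, V = ΣQ_DR · Δt = 960.0 × 900 = 8.64 × 10^5 ft³.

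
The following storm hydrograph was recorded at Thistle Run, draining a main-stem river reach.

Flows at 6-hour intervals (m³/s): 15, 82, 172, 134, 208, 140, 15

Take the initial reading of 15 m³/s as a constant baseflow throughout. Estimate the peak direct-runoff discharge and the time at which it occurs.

Subtracting baseflow gives direct-runoff ordinates: 0.0, 67.0, 157.0, 119.0, 193.0, 125.0, 0.0 m³/s.
The maximum is 193.0 m³/s, occurring at the reading for t = 24 h.

Q_p = 193.0 m³/s at t = 24 h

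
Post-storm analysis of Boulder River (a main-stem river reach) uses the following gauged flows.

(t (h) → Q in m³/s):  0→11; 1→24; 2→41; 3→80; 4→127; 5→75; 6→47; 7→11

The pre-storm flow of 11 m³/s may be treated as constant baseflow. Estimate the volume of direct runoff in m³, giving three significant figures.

V ≈ 1.18 × 10^6 m³

Direct-runoff ordinates (Q − Q_b): 0.0, 13.0, 30.0, 69.0, 116.0, 64.0, 36.0, 0.0 m³/s.
ΣQ_DR = 328.0 m³/s.
With Δt = 1 h = 3600 s, V = ΣQ_DR · Δt = 328.0 × 3600 = 1.18 × 10^6 m³.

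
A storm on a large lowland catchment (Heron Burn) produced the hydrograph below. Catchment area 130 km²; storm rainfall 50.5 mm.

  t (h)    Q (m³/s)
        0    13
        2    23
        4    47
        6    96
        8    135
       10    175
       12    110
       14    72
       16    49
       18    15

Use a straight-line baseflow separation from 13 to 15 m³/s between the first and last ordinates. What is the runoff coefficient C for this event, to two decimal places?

C ≈ 0.65

ΣQ_DR = 595.0 m³/s; V = ΣQ_DR·Δt = 4.284 × 10^6 m³.
Runoff depth d = V / A = 32.95 mm.
C = d / P = 32.95 / 50.5 = 0.65.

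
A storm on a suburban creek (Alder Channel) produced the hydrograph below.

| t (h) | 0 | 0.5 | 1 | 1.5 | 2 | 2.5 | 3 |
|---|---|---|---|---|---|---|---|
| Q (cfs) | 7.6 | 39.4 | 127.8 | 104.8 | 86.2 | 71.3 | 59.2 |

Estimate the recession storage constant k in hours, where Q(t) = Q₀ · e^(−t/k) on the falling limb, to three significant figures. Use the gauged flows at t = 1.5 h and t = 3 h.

k ≈ 2.63 h

On the falling limb, Q drops from 104.8 to 59.2 cfs between t = 1.5 h and t = 3 h (Δt = 1.5 h).
k = −Δt / ln(Q₂/Q₁) = −1.5 / ln(59.2/104.8) = 2.63 h.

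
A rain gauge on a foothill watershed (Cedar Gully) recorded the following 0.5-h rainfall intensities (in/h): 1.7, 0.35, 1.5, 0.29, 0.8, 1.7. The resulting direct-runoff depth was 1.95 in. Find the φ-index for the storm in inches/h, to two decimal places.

φ ≈ 0.45 in/h

Only the 4 blocks with intensity above φ contribute runoff: 1.7, 1.5, 0.8, 1.7 in/h.
Σ(I−φ)·Δt = d  ⇒  (1.7+1.5+0.8+1.7 − 4φ)·0.5 = 1.95
φ = (5.700 − 1.95/0.5) / 4 = 0.45 in/h.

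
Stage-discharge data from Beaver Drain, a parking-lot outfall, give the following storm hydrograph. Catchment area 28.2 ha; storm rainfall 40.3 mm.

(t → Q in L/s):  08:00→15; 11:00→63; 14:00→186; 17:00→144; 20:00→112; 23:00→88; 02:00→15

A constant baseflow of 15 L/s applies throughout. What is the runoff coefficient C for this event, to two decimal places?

C ≈ 0.49

ΣQ_DR = 518.0 L/s; V = ΣQ_DR·Δt = 5.594 × 10^6 L.
Runoff depth d = V / A = 19.84 mm.
C = d / P = 19.84 / 40.3 = 0.49.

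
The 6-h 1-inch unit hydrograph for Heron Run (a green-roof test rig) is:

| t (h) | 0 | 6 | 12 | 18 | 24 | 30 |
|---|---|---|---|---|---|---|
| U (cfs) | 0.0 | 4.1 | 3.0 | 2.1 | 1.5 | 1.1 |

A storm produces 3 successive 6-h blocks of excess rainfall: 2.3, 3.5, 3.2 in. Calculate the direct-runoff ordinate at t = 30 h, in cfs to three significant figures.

Q ≈ 14.5 cfs

By discrete convolution, Q_j = Σ (P_i / 1 in) · U_{j−i}.
At t = 30 h (j=5): Q = (2.3/1)·1.1 + (3.5/1)·1.5 + (3.2/1)·2.1 = 14.5 cfs.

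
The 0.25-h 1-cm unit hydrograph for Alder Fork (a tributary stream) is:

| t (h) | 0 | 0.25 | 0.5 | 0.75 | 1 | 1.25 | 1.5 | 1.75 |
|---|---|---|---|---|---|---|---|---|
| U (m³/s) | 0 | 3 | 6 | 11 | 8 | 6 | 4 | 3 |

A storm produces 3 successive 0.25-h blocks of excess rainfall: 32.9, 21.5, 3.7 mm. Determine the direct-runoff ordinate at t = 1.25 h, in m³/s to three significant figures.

By discrete convolution, Q_j = Σ (P_i / 10 mm) · U_{j−i}.
At t = 1.25 h (j=5): Q = (32.9/10)·6 + (21.5/10)·8 + (3.7/10)·11 = 41.0 m³/s.

Q ≈ 41.0 m³/s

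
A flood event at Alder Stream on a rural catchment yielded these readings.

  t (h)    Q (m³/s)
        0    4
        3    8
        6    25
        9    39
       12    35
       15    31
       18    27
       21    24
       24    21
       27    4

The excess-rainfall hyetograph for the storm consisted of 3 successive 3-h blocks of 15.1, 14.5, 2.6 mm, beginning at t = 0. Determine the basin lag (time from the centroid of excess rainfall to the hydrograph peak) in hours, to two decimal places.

t_L ≈ 5.66 h

Centroid of excess rainfall: t_c = Σ P_i·t̄_i / ΣP_i = 3.3354 h (block centres at 1.5, 4.5, 7.5 h).
Hydrograph peak occurs at t = 9 h, so basin lag t_L = 9 − 3.3354 = 5.66 h.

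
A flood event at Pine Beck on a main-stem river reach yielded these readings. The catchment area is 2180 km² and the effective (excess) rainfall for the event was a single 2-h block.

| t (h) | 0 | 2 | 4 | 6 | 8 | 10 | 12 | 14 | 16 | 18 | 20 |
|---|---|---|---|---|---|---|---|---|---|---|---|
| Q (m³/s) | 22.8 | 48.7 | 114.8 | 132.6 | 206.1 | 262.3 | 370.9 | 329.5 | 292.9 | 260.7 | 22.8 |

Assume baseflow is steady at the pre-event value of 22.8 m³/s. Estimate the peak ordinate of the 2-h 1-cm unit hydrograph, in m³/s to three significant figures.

Direct runoff: 0.0, 25.9, 92.0, 109.8, 183.3, 239.5, 348.1, 306.7, 270.1, 237.9, 0.0 m³/s; ΣQ_DR = 1813 m³/s, peak = 348.1 m³/s.
Runoff depth d = ΣQ_DR·Δt / A = 1813 × 7200 / (2180 km²) = 5.989 mm.
The 1-cm UH is the DRH scaled by (10 mm)/d, so U_p = 348.1 × 10/5.989 = 581 m³/s.

U_p ≈ 581 m³/s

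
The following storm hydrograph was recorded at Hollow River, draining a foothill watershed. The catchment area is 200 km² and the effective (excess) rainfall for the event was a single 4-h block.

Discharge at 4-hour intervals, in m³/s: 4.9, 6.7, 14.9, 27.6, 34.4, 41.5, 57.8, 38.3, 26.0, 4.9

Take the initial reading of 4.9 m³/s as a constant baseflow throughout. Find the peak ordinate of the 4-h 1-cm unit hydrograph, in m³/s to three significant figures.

U_p ≈ 35.3 m³/s

Direct runoff: 0.0, 1.8, 10.0, 22.7, 29.5, 36.6, 52.9, 33.4, 21.1, 0.0 m³/s; ΣQ_DR = 208.0 m³/s, peak = 52.9 m³/s.
Runoff depth d = ΣQ_DR·Δt / A = 208.0 × 14400 / (200 km²) = 14.98 mm.
The 1-cm UH is the DRH scaled by (10 mm)/d, so U_p = 52.9 × 10/14.98 = 35.3 m³/s.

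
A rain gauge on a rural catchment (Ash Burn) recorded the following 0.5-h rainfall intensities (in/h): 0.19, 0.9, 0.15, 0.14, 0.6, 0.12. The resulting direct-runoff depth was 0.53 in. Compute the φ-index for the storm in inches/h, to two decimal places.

Only the 2 blocks with intensity above φ contribute runoff: 0.9, 0.6 in/h.
Σ(I−φ)·Δt = d  ⇒  (0.9+0.6 − 2φ)·0.5 = 0.53
φ = (1.500 − 0.53/0.5) / 2 = 0.22 in/h.

φ ≈ 0.22 in/h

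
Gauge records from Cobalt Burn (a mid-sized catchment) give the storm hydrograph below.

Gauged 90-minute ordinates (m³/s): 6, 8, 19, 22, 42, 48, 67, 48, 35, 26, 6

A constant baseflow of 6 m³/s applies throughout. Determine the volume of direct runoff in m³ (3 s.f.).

Direct-runoff ordinates (Q − Q_b): 0.0, 2.0, 13.0, 16.0, 36.0, 42.0, 61.0, 42.0, 29.0, 20.0, 0.0 m³/s.
ΣQ_DR = 261.0 m³/s.
With Δt = 1.5 h = 5400 s, V = ΣQ_DR · Δt = 261.0 × 5400 = 1.41 × 10^6 m³.

V ≈ 1.41 × 10^6 m³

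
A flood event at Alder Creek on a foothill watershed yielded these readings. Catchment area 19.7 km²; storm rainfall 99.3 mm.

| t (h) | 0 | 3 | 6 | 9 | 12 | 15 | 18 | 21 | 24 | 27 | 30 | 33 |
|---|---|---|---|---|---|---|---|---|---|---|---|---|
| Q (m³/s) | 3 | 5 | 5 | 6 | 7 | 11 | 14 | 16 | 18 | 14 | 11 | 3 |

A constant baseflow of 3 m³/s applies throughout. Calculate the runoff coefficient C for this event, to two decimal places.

ΣQ_DR = 77.00 m³/s; V = ΣQ_DR·Δt = 8.316 × 10^5 m³.
Runoff depth d = V / A = 42.21 mm.
C = d / P = 42.21 / 99.3 = 0.43.

C ≈ 0.43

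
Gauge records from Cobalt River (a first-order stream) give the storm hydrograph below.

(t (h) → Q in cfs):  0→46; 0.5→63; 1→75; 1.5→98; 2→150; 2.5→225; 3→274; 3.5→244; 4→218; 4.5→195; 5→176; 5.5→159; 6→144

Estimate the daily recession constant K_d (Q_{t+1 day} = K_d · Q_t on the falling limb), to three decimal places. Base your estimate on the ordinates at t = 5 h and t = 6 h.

Between t = 5 h and t = 6 h the flow falls from 176 to 144 cfs over 2×0.5 h = 1 h.
Per-interval ratio K = (144/176)^(1/2) = 0.9045; K_d = K^(24/0.5) = 0.008.

K_d ≈ 0.008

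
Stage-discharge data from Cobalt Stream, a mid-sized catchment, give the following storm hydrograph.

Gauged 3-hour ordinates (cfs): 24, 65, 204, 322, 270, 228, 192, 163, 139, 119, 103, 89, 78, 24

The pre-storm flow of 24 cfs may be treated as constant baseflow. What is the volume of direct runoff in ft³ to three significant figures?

V ≈ 1.82 × 10^7 ft³

Direct-runoff ordinates (Q − Q_b): 0.0, 41.0, 180.0, 298.0, 246.0, 204.0, 168.0, 139.0, 115.0, 95.0, 79.0, 65.0, 54.0, 0.0 cfs.
ΣQ_DR = 1684 cfs.
With Δt = 3 h = 10800 s, V = ΣQ_DR · Δt = 1684 × 10800 = 1.82 × 10^7 ft³.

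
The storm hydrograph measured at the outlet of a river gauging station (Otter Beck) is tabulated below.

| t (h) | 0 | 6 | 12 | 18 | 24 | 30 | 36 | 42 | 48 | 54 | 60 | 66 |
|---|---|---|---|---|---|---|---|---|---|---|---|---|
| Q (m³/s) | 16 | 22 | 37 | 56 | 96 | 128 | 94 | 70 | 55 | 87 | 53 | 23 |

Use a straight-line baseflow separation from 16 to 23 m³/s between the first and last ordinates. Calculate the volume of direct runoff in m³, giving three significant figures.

Direct-runoff ordinates (Q − Q_b): 0.00, 5.36, 19.73, 38.09, 77.45, 108.82, 74.18, 49.55, 33.91, 65.27, 30.64, 0.00 m³/s.
ΣQ_DR = 503.0 m³/s.
With Δt = 6 h = 21600 s, V = ΣQ_DR · Δt = 503.0 × 21600 = 1.09 × 10^7 m³.

V ≈ 1.09 × 10^7 m³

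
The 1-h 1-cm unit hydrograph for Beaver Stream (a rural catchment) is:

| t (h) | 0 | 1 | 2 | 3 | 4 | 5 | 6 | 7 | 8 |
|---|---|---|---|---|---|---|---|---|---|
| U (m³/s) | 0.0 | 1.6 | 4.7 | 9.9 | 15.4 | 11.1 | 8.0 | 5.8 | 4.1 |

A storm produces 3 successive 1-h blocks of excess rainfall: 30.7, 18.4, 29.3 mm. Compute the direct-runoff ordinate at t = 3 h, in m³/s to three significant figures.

Q ≈ 43.7 m³/s

By discrete convolution, Q_j = Σ (P_i / 10 mm) · U_{j−i}.
At t = 3 h (j=3): Q = (30.7/10)·9.9 + (18.4/10)·4.7 + (29.3/10)·1.6 = 43.7 m³/s.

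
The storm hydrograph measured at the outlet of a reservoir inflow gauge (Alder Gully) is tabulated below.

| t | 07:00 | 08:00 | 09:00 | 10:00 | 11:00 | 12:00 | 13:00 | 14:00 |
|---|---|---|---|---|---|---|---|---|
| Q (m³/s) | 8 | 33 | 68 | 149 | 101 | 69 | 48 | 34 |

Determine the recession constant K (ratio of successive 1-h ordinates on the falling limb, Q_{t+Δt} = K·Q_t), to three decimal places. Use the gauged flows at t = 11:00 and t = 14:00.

K ≈ 0.696

Using the recession-limb readings at t = 11:00 and t = 14:00: Q falls from 101 to 34 m³/s over 3 intervals.
K = (Q₂/Q₁)^(1/3) = (34/101)^(1/3) = 0.696.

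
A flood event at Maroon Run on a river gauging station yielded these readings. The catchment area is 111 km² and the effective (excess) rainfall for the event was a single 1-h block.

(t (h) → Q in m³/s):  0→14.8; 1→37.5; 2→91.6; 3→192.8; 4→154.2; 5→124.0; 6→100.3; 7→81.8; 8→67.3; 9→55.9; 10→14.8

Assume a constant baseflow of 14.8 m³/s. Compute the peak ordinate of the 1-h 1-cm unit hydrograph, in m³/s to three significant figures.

U_p ≈ 71.1 m³/s

Direct runoff: 0.0, 22.7, 76.8, 178.0, 139.4, 109.2, 85.5, 67.0, 52.5, 41.1, 0.0 m³/s; ΣQ_DR = 772.2 m³/s, peak = 178.0 m³/s.
Runoff depth d = ΣQ_DR·Δt / A = 772.2 × 3600 / (111 km²) = 25.04 mm.
The 1-cm UH is the DRH scaled by (10 mm)/d, so U_p = 178.0 × 10/25.04 = 71.1 m³/s.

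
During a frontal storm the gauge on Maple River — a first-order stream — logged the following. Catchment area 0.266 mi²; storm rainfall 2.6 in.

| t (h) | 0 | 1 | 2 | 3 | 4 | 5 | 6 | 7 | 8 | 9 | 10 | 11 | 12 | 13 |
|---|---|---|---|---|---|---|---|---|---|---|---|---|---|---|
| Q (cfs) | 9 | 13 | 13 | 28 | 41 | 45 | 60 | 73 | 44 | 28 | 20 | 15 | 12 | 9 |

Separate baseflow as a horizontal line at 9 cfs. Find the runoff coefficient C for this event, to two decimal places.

C ≈ 0.64

ΣQ_DR = 284.0 cfs; V = ΣQ_DR·Δt = 1.022 × 10^6 ft³.
Runoff depth d = V / A = 1.654 in.
C = d / P = 1.654 / 2.6 = 0.64.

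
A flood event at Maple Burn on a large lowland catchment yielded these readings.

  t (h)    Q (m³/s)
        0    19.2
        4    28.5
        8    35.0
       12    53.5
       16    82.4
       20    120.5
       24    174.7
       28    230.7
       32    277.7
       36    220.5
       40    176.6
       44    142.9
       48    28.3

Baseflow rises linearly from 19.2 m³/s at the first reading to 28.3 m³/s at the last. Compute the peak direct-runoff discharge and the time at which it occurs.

Subtracting baseflow gives direct-runoff ordinates: 0.00, 8.54, 14.28, 32.02, 60.17, 97.51, 150.95, 206.19, 252.43, 194.47, 149.82, 115.36, 0.00 m³/s.
The maximum is 252.43 m³/s, occurring at the reading for t = 32 h.

Q_p = 252.43 m³/s at t = 32 h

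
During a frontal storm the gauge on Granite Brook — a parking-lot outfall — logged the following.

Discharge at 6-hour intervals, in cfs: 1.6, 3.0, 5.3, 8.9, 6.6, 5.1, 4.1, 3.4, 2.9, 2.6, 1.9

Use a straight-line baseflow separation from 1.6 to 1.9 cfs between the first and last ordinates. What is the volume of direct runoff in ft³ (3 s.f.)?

V ≈ 5.65 × 10^5 ft³

Direct-runoff ordinates (Q − Q_b): 0.00, 1.37, 3.64, 7.21, 4.88, 3.35, 2.32, 1.59, 1.06, 0.73, 0.00 cfs.
ΣQ_DR = 26.15 cfs.
With Δt = 6 h = 21600 s, V = ΣQ_DR · Δt = 26.15 × 21600 = 5.65 × 10^5 ft³.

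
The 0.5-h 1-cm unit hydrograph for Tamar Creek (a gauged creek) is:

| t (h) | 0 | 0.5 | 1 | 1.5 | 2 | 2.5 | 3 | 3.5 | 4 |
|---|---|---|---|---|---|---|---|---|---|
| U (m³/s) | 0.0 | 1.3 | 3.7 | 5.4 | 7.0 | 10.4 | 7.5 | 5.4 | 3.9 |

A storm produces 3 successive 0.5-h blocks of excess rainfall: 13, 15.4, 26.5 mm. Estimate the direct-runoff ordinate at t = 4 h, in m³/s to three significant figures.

Q ≈ 33.3 m³/s

By discrete convolution, Q_j = Σ (P_i / 10 mm) · U_{j−i}.
At t = 4 h (j=8): Q = (13/10)·3.9 + (15.4/10)·5.4 + (26.5/10)·7.5 = 33.3 m³/s.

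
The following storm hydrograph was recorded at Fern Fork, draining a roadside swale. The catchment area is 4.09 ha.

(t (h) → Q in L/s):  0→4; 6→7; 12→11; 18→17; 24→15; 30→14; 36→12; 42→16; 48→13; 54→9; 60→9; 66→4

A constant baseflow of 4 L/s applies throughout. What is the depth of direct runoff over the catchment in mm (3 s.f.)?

d ≈ 43.8 mm

Direct runoff: 0.0, 3.0, 7.0, 13.0, 11.0, 10.0, 8.0, 12.0, 9.0, 5.0, 5.0, 0.0 L/s; ΣQ_DR = 83.00 L/s.
V = ΣQ_DR · Δt = 83.00 × 21600 s = 1.793 × 10^6 L.
Over A = 4.09 ha, depth = V / A = 43.8 mm.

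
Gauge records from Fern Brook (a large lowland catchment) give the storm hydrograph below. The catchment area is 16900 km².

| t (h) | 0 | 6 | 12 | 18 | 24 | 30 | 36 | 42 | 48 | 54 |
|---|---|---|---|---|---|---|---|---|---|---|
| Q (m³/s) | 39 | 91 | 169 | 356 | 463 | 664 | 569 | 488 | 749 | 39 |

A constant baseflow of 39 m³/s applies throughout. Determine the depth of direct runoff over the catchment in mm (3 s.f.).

d ≈ 4.14 mm

Direct runoff: 0.0, 52.0, 130.0, 317.0, 424.0, 625.0, 530.0, 449.0, 710.0, 0.0 m³/s; ΣQ_DR = 3237 m³/s.
V = ΣQ_DR · Δt = 3237 × 21600 s = 6.992 × 10^7 m³.
Over A = 16900 km², depth = V / A = 4.14 mm.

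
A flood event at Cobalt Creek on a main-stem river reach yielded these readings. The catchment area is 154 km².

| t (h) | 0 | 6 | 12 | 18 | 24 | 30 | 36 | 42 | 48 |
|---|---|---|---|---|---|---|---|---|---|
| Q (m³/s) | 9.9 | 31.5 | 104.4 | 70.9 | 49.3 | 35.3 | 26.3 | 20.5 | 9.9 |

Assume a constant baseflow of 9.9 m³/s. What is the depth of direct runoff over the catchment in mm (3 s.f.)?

Direct runoff: 0.0, 21.6, 94.5, 61.0, 39.4, 25.4, 16.4, 10.6, 0.0 m³/s; ΣQ_DR = 268.9 m³/s.
V = ΣQ_DR · Δt = 268.9 × 21600 s = 5.808 × 10^6 m³.
Over A = 154 km², depth = V / A = 37.7 mm.

d ≈ 37.7 mm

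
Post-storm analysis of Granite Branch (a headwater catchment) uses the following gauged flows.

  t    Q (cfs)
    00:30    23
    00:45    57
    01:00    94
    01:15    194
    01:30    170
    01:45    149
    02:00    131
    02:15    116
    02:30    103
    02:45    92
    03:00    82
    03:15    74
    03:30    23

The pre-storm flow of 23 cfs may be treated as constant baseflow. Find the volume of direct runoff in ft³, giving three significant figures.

V ≈ 9.08 × 10^5 ft³

Direct-runoff ordinates (Q − Q_b): 0.0, 34.0, 71.0, 171.0, 147.0, 126.0, 108.0, 93.0, 80.0, 69.0, 59.0, 51.0, 0.0 cfs.
ΣQ_DR = 1009 cfs.
With Δt = 0.25 h = 900 s, V = ΣQ_DR · Δt = 1009 × 900 = 9.08 × 10^5 ft³.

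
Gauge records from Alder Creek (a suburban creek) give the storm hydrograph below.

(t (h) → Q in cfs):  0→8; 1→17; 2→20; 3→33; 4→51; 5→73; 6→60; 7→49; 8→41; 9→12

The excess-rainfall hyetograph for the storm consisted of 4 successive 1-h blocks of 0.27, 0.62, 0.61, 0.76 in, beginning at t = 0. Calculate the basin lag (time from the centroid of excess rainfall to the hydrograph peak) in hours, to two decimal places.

t_L ≈ 2.68 h

Centroid of excess rainfall: t_c = Σ P_i·t̄_i / ΣP_i = 2.3230 h (block centres at 0.5, 1.5, 2.5, 3.5 h).
Hydrograph peak occurs at t = 5 h, so basin lag t_L = 5 − 2.3230 = 2.68 h.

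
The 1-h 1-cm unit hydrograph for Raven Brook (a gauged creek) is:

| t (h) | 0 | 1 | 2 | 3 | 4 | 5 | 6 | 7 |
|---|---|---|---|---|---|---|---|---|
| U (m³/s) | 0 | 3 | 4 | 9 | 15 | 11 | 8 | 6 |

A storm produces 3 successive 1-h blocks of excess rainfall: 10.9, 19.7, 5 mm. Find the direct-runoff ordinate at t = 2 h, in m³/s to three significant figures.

Q ≈ 10.3 m³/s

By discrete convolution, Q_j = Σ (P_i / 10 mm) · U_{j−i}.
At t = 2 h (j=2): Q = (10.9/10)·4 + (19.7/10)·3 + (5/10)·0 = 10.3 m³/s.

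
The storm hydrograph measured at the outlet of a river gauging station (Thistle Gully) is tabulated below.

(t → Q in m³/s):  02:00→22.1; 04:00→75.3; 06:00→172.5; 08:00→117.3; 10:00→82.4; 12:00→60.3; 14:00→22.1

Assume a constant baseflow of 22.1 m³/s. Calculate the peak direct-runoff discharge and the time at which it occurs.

Q_p = 150.4 m³/s at t = 06:00

Subtracting baseflow gives direct-runoff ordinates: 0.0, 53.2, 150.4, 95.2, 60.3, 38.2, 0.0 m³/s.
The maximum is 150.4 m³/s, occurring at the reading for t = 06:00.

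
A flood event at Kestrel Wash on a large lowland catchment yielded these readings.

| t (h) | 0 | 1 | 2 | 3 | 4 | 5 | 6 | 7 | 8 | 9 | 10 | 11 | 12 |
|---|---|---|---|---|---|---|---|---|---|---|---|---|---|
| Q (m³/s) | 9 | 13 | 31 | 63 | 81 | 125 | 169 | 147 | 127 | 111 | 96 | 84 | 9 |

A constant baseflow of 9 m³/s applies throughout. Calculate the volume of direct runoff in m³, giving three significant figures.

V ≈ 3.41 × 10^6 m³

Direct-runoff ordinates (Q − Q_b): 0.0, 4.0, 22.0, 54.0, 72.0, 116.0, 160.0, 138.0, 118.0, 102.0, 87.0, 75.0, 0.0 m³/s.
ΣQ_DR = 948.0 m³/s.
With Δt = 1 h = 3600 s, V = ΣQ_DR · Δt = 948.0 × 3600 = 3.41 × 10^6 m³.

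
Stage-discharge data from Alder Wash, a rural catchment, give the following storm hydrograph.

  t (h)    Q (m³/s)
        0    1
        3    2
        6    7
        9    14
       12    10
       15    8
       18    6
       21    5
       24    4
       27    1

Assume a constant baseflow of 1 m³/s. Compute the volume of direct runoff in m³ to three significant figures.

Direct-runoff ordinates (Q − Q_b): 0.0, 1.0, 6.0, 13.0, 9.0, 7.0, 5.0, 4.0, 3.0, 0.0 m³/s.
ΣQ_DR = 48.00 m³/s.
With Δt = 3 h = 10800 s, V = ΣQ_DR · Δt = 48.00 × 10800 = 5.18 × 10^5 m³.

V ≈ 5.18 × 10^5 m³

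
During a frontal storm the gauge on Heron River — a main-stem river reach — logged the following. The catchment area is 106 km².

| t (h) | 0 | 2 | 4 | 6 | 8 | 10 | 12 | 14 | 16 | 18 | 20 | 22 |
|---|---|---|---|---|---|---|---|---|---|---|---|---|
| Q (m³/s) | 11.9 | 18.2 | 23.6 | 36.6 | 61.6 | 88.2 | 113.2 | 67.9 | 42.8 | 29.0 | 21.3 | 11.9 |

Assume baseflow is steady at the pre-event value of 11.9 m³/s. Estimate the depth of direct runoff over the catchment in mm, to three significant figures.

d ≈ 26.0 mm

Direct runoff: 0.0, 6.3, 11.7, 24.7, 49.7, 76.3, 101.3, 56.0, 30.9, 17.1, 9.4, 0.0 m³/s; ΣQ_DR = 383.4 m³/s.
V = ΣQ_DR · Δt = 383.4 × 7200 s = 2.760 × 10^6 m³.
Over A = 106 km², depth = V / A = 26.0 mm.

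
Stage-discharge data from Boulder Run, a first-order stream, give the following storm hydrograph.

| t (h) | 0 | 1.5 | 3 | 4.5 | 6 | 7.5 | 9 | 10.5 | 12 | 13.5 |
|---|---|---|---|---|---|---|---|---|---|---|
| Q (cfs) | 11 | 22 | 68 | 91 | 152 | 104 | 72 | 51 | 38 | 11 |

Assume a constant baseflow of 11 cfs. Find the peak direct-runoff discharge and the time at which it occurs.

Subtracting baseflow gives direct-runoff ordinates: 0.0, 11.0, 57.0, 80.0, 141.0, 93.0, 61.0, 40.0, 27.0, 0.0 cfs.
The maximum is 141.0 cfs, occurring at the reading for t = 6 h.

Q_p = 141.0 cfs at t = 6 h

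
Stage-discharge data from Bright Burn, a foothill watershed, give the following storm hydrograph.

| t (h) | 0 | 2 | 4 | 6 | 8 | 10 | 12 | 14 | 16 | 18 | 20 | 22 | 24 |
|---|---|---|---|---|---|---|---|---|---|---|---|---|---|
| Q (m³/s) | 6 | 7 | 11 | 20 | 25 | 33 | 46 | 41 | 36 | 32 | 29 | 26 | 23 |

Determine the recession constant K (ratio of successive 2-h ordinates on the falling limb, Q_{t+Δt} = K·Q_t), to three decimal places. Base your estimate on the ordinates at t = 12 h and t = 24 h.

K ≈ 0.891

Using the recession-limb readings at t = 12 h and t = 24 h: Q falls from 46 to 23 m³/s over 6 intervals.
K = (Q₂/Q₁)^(1/6) = (23/46)^(1/6) = 0.891.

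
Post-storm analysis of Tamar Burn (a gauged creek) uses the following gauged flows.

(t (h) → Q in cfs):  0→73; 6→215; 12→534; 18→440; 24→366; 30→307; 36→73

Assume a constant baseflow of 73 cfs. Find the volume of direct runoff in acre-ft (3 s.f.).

Direct-runoff ordinates (Q − Q_b): 0.0, 142.0, 461.0, 367.0, 293.0, 234.0, 0.0 cfs.
ΣQ_DR = 1497 cfs.
With Δt = 6 h = 21600 s, V = ΣQ_DR · Δt = 1497 × 21600 = 3.23 × 10^7 ft³ = 742 acre-ft.

V ≈ 742 acre-ft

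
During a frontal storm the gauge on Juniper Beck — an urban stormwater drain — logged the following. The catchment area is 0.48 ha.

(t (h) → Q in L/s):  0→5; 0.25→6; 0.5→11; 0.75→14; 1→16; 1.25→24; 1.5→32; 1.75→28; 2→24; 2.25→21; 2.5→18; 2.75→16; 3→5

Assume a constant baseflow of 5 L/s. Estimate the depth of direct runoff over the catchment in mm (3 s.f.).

Direct runoff: 0.0, 1.0, 6.0, 9.0, 11.0, 19.0, 27.0, 23.0, 19.0, 16.0, 13.0, 11.0, 0.0 L/s; ΣQ_DR = 155.0 L/s.
V = ΣQ_DR · Δt = 155.0 × 900 s = 1.395 × 10^5 L.
Over A = 0.48 ha, depth = V / A = 29.1 mm.

d ≈ 29.1 mm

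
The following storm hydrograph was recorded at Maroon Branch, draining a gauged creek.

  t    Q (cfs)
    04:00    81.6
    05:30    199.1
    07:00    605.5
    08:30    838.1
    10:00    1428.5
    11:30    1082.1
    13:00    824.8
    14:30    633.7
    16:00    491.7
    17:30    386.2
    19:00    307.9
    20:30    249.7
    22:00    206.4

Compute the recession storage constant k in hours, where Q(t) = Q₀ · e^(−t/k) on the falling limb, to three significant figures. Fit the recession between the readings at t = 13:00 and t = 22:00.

k ≈ 6.50 h

On the falling limb, Q drops from 824.8 to 206.4 cfs between t = 13:00 and t = 22:00 (Δt = 9 h).
k = −Δt / ln(Q₂/Q₁) = −9 / ln(206.4/824.8) = 6.50 h.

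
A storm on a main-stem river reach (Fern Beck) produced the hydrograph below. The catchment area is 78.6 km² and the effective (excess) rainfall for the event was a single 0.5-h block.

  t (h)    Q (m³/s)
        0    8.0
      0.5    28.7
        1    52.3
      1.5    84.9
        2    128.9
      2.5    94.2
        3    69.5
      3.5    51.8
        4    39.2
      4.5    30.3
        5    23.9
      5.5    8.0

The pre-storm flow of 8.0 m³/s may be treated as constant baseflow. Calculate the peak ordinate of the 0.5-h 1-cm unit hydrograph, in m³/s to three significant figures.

U_p ≈ 101 m³/s

Direct runoff: 0.0, 20.7, 44.3, 76.9, 120.9, 86.2, 61.5, 43.8, 31.2, 22.3, 15.9, 0.0 m³/s; ΣQ_DR = 523.7 m³/s, peak = 120.9 m³/s.
Runoff depth d = ΣQ_DR·Δt / A = 523.7 × 1800 / (78.6 km²) = 11.99 mm.
The 1-cm UH is the DRH scaled by (10 mm)/d, so U_p = 120.9 × 10/11.99 = 101 m³/s.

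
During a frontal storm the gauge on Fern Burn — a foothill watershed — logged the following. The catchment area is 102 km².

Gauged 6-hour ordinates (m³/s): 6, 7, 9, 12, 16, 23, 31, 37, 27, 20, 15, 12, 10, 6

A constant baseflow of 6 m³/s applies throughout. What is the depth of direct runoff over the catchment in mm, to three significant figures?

d ≈ 31.1 mm

Direct runoff: 0.0, 1.0, 3.0, 6.0, 10.0, 17.0, 25.0, 31.0, 21.0, 14.0, 9.0, 6.0, 4.0, 0.0 m³/s; ΣQ_DR = 147.0 m³/s.
V = ΣQ_DR · Δt = 147.0 × 21600 s = 3.175 × 10^6 m³.
Over A = 102 km², depth = V / A = 31.1 mm.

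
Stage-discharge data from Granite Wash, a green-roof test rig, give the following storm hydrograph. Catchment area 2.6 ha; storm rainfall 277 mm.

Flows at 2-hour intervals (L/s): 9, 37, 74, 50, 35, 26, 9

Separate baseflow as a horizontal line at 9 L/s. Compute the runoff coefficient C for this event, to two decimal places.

C ≈ 0.18

ΣQ_DR = 177.0 L/s; V = ΣQ_DR·Δt = 1.274 × 10^6 L.
Runoff depth d = V / A = 49.02 mm.
C = d / P = 49.02 / 277 = 0.18.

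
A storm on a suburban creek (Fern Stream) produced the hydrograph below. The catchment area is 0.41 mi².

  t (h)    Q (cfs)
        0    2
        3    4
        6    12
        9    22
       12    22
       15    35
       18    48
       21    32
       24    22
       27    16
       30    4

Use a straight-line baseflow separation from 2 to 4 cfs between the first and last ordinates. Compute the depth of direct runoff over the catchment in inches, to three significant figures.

Direct runoff: 0.00, 1.80, 9.60, 19.40, 19.20, 32.00, 44.80, 28.60, 18.40, 12.20, 0.00 cfs; ΣQ_DR = 186.0 cfs.
V = ΣQ_DR · Δt = 186.0 × 10800 s = 2.009 × 10^6 ft³.
Over A = 0.41 mi², depth = V / A = 2.11 in.

d ≈ 2.11 in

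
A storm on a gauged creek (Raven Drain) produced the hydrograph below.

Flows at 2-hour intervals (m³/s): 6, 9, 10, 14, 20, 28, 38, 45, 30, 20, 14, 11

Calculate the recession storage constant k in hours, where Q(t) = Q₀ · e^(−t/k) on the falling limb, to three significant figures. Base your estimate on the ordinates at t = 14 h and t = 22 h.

k ≈ 5.68 h

On the falling limb, Q drops from 45 to 11 m³/s between t = 14 h and t = 22 h (Δt = 8 h).
k = −Δt / ln(Q₂/Q₁) = −8 / ln(11/45) = 5.68 h.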